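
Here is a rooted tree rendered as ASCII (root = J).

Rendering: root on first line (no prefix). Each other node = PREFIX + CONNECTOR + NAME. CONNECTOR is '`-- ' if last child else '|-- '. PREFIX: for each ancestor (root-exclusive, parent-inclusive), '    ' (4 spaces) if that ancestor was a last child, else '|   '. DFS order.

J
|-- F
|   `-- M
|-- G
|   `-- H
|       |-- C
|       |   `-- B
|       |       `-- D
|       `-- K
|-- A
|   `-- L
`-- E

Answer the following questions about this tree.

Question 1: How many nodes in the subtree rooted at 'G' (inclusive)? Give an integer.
Subtree rooted at G contains: B, C, D, G, H, K
Count = 6

Answer: 6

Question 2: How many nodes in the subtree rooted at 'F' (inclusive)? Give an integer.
Answer: 2

Derivation:
Subtree rooted at F contains: F, M
Count = 2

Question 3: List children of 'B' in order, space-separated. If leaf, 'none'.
Node B's children (from adjacency): D

Answer: D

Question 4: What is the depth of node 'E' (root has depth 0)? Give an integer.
Answer: 1

Derivation:
Path from root to E: J -> E
Depth = number of edges = 1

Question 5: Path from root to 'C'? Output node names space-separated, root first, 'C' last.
Answer: J G H C

Derivation:
Walk down from root: J -> G -> H -> C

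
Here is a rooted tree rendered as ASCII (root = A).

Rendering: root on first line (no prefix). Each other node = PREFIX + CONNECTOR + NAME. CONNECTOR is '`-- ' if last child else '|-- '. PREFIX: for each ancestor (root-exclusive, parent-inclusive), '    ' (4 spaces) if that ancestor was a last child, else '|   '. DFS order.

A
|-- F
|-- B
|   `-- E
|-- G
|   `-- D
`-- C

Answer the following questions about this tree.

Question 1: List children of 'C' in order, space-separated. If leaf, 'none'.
Answer: none

Derivation:
Node C's children (from adjacency): (leaf)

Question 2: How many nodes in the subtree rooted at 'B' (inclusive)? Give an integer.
Answer: 2

Derivation:
Subtree rooted at B contains: B, E
Count = 2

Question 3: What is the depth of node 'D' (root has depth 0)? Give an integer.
Answer: 2

Derivation:
Path from root to D: A -> G -> D
Depth = number of edges = 2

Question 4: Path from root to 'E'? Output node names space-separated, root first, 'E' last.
Walk down from root: A -> B -> E

Answer: A B E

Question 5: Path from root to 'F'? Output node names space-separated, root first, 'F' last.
Walk down from root: A -> F

Answer: A F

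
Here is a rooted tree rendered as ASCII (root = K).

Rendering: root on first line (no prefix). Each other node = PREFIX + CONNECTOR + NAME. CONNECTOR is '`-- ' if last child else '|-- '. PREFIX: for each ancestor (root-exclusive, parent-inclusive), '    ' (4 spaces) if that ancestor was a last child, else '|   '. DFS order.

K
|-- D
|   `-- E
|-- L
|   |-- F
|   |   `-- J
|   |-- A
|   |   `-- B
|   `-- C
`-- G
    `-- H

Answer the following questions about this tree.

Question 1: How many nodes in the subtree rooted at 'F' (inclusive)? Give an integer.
Subtree rooted at F contains: F, J
Count = 2

Answer: 2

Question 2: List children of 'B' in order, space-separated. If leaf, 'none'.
Answer: none

Derivation:
Node B's children (from adjacency): (leaf)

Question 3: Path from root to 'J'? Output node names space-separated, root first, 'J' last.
Answer: K L F J

Derivation:
Walk down from root: K -> L -> F -> J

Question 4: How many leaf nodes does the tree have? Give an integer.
Leaves (nodes with no children): B, C, E, H, J

Answer: 5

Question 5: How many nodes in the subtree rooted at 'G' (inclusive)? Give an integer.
Subtree rooted at G contains: G, H
Count = 2

Answer: 2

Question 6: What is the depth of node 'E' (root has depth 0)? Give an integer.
Path from root to E: K -> D -> E
Depth = number of edges = 2

Answer: 2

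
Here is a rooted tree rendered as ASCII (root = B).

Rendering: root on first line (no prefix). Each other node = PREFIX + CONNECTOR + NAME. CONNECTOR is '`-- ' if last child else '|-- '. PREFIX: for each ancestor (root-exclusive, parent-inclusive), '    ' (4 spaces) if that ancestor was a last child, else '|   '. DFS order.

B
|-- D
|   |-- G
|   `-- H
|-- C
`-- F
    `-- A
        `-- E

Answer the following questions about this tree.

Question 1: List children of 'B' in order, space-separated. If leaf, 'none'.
Node B's children (from adjacency): D, C, F

Answer: D C F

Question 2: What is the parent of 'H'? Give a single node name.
Answer: D

Derivation:
Scan adjacency: H appears as child of D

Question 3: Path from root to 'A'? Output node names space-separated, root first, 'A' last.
Walk down from root: B -> F -> A

Answer: B F A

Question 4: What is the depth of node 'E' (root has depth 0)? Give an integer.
Path from root to E: B -> F -> A -> E
Depth = number of edges = 3

Answer: 3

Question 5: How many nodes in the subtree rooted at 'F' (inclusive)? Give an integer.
Answer: 3

Derivation:
Subtree rooted at F contains: A, E, F
Count = 3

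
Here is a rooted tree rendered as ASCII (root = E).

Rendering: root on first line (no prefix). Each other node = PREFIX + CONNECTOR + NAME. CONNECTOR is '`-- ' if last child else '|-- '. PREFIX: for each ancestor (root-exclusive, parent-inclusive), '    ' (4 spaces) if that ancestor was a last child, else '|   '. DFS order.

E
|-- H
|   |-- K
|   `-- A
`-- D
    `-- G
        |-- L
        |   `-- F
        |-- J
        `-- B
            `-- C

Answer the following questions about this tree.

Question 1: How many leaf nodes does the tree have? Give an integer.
Answer: 5

Derivation:
Leaves (nodes with no children): A, C, F, J, K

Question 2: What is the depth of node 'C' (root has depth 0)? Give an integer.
Path from root to C: E -> D -> G -> B -> C
Depth = number of edges = 4

Answer: 4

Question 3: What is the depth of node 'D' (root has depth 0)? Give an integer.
Path from root to D: E -> D
Depth = number of edges = 1

Answer: 1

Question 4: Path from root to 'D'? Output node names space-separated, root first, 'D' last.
Answer: E D

Derivation:
Walk down from root: E -> D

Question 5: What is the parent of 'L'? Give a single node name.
Answer: G

Derivation:
Scan adjacency: L appears as child of G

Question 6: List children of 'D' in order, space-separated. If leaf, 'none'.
Node D's children (from adjacency): G

Answer: G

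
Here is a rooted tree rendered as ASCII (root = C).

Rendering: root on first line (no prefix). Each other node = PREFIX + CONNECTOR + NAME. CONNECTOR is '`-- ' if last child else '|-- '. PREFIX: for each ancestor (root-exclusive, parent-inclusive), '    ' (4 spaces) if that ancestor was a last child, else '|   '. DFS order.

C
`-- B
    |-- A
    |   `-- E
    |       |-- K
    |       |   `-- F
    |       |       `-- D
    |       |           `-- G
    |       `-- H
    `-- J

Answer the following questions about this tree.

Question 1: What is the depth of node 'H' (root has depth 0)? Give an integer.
Answer: 4

Derivation:
Path from root to H: C -> B -> A -> E -> H
Depth = number of edges = 4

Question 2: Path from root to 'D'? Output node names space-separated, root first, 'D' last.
Walk down from root: C -> B -> A -> E -> K -> F -> D

Answer: C B A E K F D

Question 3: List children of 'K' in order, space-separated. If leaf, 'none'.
Answer: F

Derivation:
Node K's children (from adjacency): F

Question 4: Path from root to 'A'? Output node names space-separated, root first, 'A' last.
Walk down from root: C -> B -> A

Answer: C B A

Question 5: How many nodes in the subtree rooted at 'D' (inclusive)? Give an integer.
Subtree rooted at D contains: D, G
Count = 2

Answer: 2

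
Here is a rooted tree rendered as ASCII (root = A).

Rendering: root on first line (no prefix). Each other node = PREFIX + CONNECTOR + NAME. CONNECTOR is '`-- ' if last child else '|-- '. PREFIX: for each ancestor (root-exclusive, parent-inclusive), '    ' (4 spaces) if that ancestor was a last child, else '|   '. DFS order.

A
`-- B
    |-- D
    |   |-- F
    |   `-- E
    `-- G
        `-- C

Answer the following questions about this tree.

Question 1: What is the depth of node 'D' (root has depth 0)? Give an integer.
Path from root to D: A -> B -> D
Depth = number of edges = 2

Answer: 2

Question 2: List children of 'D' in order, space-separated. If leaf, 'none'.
Answer: F E

Derivation:
Node D's children (from adjacency): F, E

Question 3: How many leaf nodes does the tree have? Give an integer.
Answer: 3

Derivation:
Leaves (nodes with no children): C, E, F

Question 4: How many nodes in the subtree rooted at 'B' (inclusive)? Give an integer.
Answer: 6

Derivation:
Subtree rooted at B contains: B, C, D, E, F, G
Count = 6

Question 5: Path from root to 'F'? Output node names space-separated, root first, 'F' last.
Walk down from root: A -> B -> D -> F

Answer: A B D F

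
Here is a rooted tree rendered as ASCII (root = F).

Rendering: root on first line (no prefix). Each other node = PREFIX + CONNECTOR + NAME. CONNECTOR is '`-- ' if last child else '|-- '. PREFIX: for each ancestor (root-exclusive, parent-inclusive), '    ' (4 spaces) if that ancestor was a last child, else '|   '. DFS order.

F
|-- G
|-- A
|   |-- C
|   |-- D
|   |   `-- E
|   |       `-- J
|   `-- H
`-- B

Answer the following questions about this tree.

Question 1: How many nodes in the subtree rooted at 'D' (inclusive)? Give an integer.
Answer: 3

Derivation:
Subtree rooted at D contains: D, E, J
Count = 3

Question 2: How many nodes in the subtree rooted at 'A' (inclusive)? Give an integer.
Subtree rooted at A contains: A, C, D, E, H, J
Count = 6

Answer: 6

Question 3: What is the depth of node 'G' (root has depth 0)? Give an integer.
Path from root to G: F -> G
Depth = number of edges = 1

Answer: 1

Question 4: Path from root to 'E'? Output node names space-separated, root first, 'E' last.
Walk down from root: F -> A -> D -> E

Answer: F A D E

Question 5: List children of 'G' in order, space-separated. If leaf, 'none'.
Node G's children (from adjacency): (leaf)

Answer: none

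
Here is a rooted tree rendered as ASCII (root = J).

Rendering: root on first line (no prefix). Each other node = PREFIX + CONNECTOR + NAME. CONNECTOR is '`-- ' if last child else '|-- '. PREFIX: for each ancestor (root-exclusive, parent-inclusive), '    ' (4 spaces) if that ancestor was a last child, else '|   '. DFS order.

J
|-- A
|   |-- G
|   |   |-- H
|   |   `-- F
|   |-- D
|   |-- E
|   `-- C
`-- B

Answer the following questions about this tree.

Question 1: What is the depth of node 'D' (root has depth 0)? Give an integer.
Answer: 2

Derivation:
Path from root to D: J -> A -> D
Depth = number of edges = 2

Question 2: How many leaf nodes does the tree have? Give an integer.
Answer: 6

Derivation:
Leaves (nodes with no children): B, C, D, E, F, H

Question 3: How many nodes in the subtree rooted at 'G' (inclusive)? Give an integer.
Answer: 3

Derivation:
Subtree rooted at G contains: F, G, H
Count = 3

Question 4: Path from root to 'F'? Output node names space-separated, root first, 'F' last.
Answer: J A G F

Derivation:
Walk down from root: J -> A -> G -> F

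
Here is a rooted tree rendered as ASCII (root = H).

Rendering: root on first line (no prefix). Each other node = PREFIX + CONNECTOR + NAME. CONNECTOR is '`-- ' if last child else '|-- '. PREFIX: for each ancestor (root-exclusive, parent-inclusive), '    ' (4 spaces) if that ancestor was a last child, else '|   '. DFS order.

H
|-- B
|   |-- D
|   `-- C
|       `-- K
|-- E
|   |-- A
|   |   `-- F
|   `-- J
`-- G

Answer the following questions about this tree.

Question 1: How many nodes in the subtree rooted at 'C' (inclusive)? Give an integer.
Subtree rooted at C contains: C, K
Count = 2

Answer: 2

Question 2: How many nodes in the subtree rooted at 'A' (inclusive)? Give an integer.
Answer: 2

Derivation:
Subtree rooted at A contains: A, F
Count = 2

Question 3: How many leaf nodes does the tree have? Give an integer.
Answer: 5

Derivation:
Leaves (nodes with no children): D, F, G, J, K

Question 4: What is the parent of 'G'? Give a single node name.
Scan adjacency: G appears as child of H

Answer: H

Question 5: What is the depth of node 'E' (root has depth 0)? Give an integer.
Path from root to E: H -> E
Depth = number of edges = 1

Answer: 1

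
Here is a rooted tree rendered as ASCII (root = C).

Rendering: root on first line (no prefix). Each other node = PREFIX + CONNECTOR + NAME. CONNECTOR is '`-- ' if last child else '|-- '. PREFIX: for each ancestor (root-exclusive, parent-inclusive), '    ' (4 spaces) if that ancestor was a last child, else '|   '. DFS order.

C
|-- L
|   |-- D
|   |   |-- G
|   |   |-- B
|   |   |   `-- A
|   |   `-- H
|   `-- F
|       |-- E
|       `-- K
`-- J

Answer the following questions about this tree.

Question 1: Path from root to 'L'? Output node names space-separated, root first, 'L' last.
Answer: C L

Derivation:
Walk down from root: C -> L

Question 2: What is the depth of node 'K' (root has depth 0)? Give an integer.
Answer: 3

Derivation:
Path from root to K: C -> L -> F -> K
Depth = number of edges = 3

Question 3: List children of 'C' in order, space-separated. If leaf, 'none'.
Node C's children (from adjacency): L, J

Answer: L J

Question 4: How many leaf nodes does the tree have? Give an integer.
Leaves (nodes with no children): A, E, G, H, J, K

Answer: 6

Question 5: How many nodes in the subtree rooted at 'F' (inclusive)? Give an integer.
Answer: 3

Derivation:
Subtree rooted at F contains: E, F, K
Count = 3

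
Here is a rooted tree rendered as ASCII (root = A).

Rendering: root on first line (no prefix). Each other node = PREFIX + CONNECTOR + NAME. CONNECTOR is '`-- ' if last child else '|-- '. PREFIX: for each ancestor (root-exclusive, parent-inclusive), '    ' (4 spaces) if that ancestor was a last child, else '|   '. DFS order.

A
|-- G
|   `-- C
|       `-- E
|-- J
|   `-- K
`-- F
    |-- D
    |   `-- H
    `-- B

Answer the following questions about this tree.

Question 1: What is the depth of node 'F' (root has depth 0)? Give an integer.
Path from root to F: A -> F
Depth = number of edges = 1

Answer: 1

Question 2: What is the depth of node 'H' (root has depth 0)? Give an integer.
Path from root to H: A -> F -> D -> H
Depth = number of edges = 3

Answer: 3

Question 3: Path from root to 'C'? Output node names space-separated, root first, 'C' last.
Walk down from root: A -> G -> C

Answer: A G C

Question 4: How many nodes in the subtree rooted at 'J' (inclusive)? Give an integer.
Subtree rooted at J contains: J, K
Count = 2

Answer: 2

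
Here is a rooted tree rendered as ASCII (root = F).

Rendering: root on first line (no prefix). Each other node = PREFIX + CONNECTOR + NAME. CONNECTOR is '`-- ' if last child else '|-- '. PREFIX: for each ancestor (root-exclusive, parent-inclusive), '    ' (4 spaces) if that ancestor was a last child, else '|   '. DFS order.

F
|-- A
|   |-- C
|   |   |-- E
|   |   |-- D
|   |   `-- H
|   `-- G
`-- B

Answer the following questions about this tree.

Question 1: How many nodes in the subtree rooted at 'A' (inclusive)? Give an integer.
Subtree rooted at A contains: A, C, D, E, G, H
Count = 6

Answer: 6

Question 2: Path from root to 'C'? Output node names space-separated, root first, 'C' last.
Answer: F A C

Derivation:
Walk down from root: F -> A -> C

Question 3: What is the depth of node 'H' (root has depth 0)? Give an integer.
Path from root to H: F -> A -> C -> H
Depth = number of edges = 3

Answer: 3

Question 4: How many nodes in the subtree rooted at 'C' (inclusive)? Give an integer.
Answer: 4

Derivation:
Subtree rooted at C contains: C, D, E, H
Count = 4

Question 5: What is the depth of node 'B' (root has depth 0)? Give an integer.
Path from root to B: F -> B
Depth = number of edges = 1

Answer: 1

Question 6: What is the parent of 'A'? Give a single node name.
Answer: F

Derivation:
Scan adjacency: A appears as child of F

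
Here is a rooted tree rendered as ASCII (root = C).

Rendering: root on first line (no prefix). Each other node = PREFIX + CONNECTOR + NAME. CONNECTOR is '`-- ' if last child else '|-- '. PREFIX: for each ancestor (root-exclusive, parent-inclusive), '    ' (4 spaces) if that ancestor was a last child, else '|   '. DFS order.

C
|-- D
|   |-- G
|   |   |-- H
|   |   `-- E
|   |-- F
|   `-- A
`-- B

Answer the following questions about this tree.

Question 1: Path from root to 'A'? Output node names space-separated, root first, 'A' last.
Answer: C D A

Derivation:
Walk down from root: C -> D -> A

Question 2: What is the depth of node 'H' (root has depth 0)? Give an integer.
Path from root to H: C -> D -> G -> H
Depth = number of edges = 3

Answer: 3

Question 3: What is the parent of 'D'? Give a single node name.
Answer: C

Derivation:
Scan adjacency: D appears as child of C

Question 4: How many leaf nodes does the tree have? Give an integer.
Answer: 5

Derivation:
Leaves (nodes with no children): A, B, E, F, H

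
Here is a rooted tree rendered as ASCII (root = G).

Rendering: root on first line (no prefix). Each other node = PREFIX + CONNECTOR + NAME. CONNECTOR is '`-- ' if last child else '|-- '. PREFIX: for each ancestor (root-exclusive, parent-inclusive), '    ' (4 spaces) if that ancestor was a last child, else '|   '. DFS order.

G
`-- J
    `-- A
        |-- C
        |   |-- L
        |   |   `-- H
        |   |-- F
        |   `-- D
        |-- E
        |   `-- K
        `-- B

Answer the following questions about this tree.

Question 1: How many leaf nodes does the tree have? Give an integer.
Leaves (nodes with no children): B, D, F, H, K

Answer: 5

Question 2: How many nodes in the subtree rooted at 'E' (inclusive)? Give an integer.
Subtree rooted at E contains: E, K
Count = 2

Answer: 2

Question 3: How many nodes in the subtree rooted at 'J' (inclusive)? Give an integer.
Answer: 10

Derivation:
Subtree rooted at J contains: A, B, C, D, E, F, H, J, K, L
Count = 10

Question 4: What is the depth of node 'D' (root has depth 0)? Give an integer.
Path from root to D: G -> J -> A -> C -> D
Depth = number of edges = 4

Answer: 4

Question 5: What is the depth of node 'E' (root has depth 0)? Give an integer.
Answer: 3

Derivation:
Path from root to E: G -> J -> A -> E
Depth = number of edges = 3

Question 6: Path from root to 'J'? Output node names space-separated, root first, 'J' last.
Answer: G J

Derivation:
Walk down from root: G -> J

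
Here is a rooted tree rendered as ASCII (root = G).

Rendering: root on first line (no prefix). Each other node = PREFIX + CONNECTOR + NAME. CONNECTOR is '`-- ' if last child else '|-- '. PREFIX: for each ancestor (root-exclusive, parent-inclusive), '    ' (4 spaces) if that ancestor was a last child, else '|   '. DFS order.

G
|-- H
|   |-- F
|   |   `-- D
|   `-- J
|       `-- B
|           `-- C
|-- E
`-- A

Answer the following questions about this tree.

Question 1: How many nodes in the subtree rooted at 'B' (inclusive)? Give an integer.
Subtree rooted at B contains: B, C
Count = 2

Answer: 2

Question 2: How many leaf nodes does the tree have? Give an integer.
Answer: 4

Derivation:
Leaves (nodes with no children): A, C, D, E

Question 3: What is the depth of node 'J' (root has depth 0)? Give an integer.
Answer: 2

Derivation:
Path from root to J: G -> H -> J
Depth = number of edges = 2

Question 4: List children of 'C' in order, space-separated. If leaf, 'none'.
Node C's children (from adjacency): (leaf)

Answer: none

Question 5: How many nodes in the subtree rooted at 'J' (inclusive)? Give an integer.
Subtree rooted at J contains: B, C, J
Count = 3

Answer: 3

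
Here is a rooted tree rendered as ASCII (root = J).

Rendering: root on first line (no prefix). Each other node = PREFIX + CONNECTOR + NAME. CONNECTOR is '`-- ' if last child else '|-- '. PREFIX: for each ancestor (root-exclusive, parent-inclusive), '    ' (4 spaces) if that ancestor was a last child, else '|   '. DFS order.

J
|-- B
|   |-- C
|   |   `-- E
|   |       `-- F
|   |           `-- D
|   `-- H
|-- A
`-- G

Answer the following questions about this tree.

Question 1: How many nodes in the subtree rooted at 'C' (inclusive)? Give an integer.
Answer: 4

Derivation:
Subtree rooted at C contains: C, D, E, F
Count = 4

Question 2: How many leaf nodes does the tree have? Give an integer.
Leaves (nodes with no children): A, D, G, H

Answer: 4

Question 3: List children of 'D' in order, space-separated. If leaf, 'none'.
Answer: none

Derivation:
Node D's children (from adjacency): (leaf)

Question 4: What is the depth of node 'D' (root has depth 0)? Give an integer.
Answer: 5

Derivation:
Path from root to D: J -> B -> C -> E -> F -> D
Depth = number of edges = 5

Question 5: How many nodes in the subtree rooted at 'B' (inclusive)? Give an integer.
Subtree rooted at B contains: B, C, D, E, F, H
Count = 6

Answer: 6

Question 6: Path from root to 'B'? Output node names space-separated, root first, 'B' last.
Walk down from root: J -> B

Answer: J B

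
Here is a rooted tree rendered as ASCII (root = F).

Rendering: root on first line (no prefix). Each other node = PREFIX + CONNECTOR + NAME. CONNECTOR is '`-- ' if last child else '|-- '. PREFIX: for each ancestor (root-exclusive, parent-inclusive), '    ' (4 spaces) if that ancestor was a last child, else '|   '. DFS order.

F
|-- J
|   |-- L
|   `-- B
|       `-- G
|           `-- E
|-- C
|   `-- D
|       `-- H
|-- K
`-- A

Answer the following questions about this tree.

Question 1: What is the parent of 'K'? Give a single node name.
Answer: F

Derivation:
Scan adjacency: K appears as child of F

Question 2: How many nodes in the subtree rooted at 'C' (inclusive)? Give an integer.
Subtree rooted at C contains: C, D, H
Count = 3

Answer: 3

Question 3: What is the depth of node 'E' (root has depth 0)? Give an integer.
Answer: 4

Derivation:
Path from root to E: F -> J -> B -> G -> E
Depth = number of edges = 4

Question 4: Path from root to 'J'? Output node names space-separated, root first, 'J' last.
Walk down from root: F -> J

Answer: F J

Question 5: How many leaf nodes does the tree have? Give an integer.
Answer: 5

Derivation:
Leaves (nodes with no children): A, E, H, K, L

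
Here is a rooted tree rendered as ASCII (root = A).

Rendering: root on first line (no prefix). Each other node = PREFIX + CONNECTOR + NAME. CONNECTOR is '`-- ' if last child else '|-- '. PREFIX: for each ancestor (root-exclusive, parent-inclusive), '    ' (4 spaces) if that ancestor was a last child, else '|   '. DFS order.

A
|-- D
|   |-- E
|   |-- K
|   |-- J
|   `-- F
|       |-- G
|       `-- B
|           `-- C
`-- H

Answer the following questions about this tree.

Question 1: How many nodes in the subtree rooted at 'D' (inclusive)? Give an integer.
Subtree rooted at D contains: B, C, D, E, F, G, J, K
Count = 8

Answer: 8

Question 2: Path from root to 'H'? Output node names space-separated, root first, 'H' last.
Answer: A H

Derivation:
Walk down from root: A -> H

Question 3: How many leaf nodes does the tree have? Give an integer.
Answer: 6

Derivation:
Leaves (nodes with no children): C, E, G, H, J, K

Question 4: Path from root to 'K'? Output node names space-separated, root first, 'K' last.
Walk down from root: A -> D -> K

Answer: A D K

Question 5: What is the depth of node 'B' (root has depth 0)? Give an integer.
Answer: 3

Derivation:
Path from root to B: A -> D -> F -> B
Depth = number of edges = 3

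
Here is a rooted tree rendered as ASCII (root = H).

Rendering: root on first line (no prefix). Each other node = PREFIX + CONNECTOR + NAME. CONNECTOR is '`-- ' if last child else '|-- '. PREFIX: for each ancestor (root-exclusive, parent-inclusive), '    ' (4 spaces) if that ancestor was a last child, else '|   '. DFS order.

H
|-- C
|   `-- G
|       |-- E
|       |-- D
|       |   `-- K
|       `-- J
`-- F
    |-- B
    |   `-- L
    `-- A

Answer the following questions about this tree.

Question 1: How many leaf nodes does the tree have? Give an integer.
Leaves (nodes with no children): A, E, J, K, L

Answer: 5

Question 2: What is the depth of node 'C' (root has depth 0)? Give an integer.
Path from root to C: H -> C
Depth = number of edges = 1

Answer: 1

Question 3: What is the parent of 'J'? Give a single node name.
Scan adjacency: J appears as child of G

Answer: G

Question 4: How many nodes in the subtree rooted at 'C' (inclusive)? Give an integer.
Subtree rooted at C contains: C, D, E, G, J, K
Count = 6

Answer: 6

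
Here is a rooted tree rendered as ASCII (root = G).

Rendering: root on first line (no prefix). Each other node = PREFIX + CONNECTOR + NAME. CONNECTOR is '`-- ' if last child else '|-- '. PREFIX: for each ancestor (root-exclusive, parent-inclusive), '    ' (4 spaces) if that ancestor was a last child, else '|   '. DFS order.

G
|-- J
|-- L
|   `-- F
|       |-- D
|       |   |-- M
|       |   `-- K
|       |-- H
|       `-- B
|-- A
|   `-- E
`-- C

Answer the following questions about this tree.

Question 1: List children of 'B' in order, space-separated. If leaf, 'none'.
Answer: none

Derivation:
Node B's children (from adjacency): (leaf)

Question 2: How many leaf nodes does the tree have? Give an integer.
Leaves (nodes with no children): B, C, E, H, J, K, M

Answer: 7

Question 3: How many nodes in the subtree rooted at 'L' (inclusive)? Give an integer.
Subtree rooted at L contains: B, D, F, H, K, L, M
Count = 7

Answer: 7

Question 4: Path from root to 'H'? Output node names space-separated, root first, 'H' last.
Walk down from root: G -> L -> F -> H

Answer: G L F H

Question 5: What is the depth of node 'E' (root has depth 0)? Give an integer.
Answer: 2

Derivation:
Path from root to E: G -> A -> E
Depth = number of edges = 2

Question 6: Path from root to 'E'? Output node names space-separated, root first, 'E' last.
Answer: G A E

Derivation:
Walk down from root: G -> A -> E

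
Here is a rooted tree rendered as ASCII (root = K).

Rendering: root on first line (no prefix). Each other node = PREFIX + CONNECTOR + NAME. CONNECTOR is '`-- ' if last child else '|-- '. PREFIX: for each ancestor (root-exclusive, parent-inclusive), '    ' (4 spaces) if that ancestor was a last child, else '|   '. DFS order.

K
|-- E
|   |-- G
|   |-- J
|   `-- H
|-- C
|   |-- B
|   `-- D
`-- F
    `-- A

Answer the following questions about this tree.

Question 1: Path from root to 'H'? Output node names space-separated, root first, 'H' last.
Answer: K E H

Derivation:
Walk down from root: K -> E -> H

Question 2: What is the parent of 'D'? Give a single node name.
Answer: C

Derivation:
Scan adjacency: D appears as child of C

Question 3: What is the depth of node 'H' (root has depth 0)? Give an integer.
Answer: 2

Derivation:
Path from root to H: K -> E -> H
Depth = number of edges = 2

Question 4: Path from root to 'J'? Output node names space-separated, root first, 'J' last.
Answer: K E J

Derivation:
Walk down from root: K -> E -> J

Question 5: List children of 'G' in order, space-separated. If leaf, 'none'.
Answer: none

Derivation:
Node G's children (from adjacency): (leaf)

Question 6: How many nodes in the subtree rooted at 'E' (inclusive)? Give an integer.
Subtree rooted at E contains: E, G, H, J
Count = 4

Answer: 4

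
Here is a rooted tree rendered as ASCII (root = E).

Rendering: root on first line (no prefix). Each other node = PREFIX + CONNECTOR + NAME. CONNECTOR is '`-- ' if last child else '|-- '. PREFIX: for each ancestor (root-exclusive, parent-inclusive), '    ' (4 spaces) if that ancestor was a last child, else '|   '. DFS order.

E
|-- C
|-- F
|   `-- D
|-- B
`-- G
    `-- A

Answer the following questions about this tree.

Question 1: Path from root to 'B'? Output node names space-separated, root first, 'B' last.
Answer: E B

Derivation:
Walk down from root: E -> B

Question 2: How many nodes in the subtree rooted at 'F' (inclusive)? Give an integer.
Subtree rooted at F contains: D, F
Count = 2

Answer: 2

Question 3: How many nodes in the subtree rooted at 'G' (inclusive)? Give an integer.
Subtree rooted at G contains: A, G
Count = 2

Answer: 2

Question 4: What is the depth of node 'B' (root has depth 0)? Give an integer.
Path from root to B: E -> B
Depth = number of edges = 1

Answer: 1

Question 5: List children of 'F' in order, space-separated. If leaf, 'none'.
Node F's children (from adjacency): D

Answer: D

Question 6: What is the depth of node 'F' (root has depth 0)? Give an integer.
Answer: 1

Derivation:
Path from root to F: E -> F
Depth = number of edges = 1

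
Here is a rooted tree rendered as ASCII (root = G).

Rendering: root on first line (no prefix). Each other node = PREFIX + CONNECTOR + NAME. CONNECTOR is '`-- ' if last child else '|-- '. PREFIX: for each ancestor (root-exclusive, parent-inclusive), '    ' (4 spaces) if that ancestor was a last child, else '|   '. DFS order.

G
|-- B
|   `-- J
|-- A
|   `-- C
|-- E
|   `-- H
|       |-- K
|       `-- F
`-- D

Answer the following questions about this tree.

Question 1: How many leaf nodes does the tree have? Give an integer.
Answer: 5

Derivation:
Leaves (nodes with no children): C, D, F, J, K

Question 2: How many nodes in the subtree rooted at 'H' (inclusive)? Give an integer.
Subtree rooted at H contains: F, H, K
Count = 3

Answer: 3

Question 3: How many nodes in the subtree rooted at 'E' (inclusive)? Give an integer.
Subtree rooted at E contains: E, F, H, K
Count = 4

Answer: 4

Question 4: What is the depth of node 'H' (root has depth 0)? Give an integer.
Answer: 2

Derivation:
Path from root to H: G -> E -> H
Depth = number of edges = 2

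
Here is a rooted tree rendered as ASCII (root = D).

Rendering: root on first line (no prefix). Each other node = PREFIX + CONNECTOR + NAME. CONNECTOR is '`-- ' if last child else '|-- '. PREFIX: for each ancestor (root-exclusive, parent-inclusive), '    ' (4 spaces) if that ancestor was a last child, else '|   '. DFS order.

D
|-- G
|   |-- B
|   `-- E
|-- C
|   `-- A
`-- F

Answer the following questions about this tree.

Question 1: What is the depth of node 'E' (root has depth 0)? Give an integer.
Path from root to E: D -> G -> E
Depth = number of edges = 2

Answer: 2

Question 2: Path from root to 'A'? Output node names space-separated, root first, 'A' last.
Walk down from root: D -> C -> A

Answer: D C A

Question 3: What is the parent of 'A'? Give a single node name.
Answer: C

Derivation:
Scan adjacency: A appears as child of C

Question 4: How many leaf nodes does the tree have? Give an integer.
Leaves (nodes with no children): A, B, E, F

Answer: 4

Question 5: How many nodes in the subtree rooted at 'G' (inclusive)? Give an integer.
Answer: 3

Derivation:
Subtree rooted at G contains: B, E, G
Count = 3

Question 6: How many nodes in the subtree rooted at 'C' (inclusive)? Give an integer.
Answer: 2

Derivation:
Subtree rooted at C contains: A, C
Count = 2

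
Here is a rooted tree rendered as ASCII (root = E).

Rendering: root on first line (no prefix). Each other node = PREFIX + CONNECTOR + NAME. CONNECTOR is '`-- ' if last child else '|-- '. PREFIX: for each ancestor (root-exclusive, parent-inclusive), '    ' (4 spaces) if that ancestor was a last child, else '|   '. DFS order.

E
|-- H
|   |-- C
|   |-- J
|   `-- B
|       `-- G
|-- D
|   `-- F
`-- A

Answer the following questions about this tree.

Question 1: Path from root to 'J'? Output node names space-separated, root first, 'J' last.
Walk down from root: E -> H -> J

Answer: E H J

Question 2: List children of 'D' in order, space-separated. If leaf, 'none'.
Node D's children (from adjacency): F

Answer: F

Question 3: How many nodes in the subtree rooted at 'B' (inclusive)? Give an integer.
Answer: 2

Derivation:
Subtree rooted at B contains: B, G
Count = 2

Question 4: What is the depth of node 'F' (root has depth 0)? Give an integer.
Answer: 2

Derivation:
Path from root to F: E -> D -> F
Depth = number of edges = 2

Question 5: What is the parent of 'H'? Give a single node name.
Scan adjacency: H appears as child of E

Answer: E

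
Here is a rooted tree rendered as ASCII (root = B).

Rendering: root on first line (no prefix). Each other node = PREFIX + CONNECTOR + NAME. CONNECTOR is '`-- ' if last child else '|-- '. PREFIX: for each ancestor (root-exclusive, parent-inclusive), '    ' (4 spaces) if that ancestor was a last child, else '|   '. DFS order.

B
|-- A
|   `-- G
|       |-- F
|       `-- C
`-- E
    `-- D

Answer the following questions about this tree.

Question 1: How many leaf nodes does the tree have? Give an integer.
Leaves (nodes with no children): C, D, F

Answer: 3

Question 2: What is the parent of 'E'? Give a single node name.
Answer: B

Derivation:
Scan adjacency: E appears as child of B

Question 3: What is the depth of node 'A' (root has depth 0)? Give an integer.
Path from root to A: B -> A
Depth = number of edges = 1

Answer: 1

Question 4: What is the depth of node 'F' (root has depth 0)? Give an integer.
Answer: 3

Derivation:
Path from root to F: B -> A -> G -> F
Depth = number of edges = 3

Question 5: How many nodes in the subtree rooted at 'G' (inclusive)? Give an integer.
Answer: 3

Derivation:
Subtree rooted at G contains: C, F, G
Count = 3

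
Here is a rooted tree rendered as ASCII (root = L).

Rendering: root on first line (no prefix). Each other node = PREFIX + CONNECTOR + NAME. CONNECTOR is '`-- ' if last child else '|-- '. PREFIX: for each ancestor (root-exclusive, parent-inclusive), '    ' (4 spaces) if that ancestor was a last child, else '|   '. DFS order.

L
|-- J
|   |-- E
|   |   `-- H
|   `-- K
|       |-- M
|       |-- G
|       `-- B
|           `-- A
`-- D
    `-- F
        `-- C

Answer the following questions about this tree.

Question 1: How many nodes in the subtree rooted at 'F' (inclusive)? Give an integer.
Answer: 2

Derivation:
Subtree rooted at F contains: C, F
Count = 2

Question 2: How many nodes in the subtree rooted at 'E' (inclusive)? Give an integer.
Subtree rooted at E contains: E, H
Count = 2

Answer: 2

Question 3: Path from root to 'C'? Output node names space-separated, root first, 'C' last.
Walk down from root: L -> D -> F -> C

Answer: L D F C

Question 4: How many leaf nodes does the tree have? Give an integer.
Leaves (nodes with no children): A, C, G, H, M

Answer: 5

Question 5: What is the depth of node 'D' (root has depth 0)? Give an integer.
Answer: 1

Derivation:
Path from root to D: L -> D
Depth = number of edges = 1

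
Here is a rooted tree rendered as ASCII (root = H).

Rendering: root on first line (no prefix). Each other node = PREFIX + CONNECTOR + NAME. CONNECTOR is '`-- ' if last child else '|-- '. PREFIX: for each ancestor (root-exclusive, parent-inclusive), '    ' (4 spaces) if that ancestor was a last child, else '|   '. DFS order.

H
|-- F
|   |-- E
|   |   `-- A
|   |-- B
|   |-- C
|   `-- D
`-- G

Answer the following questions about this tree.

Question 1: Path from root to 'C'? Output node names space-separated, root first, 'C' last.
Answer: H F C

Derivation:
Walk down from root: H -> F -> C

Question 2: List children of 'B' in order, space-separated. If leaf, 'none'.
Answer: none

Derivation:
Node B's children (from adjacency): (leaf)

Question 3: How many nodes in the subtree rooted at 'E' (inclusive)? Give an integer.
Answer: 2

Derivation:
Subtree rooted at E contains: A, E
Count = 2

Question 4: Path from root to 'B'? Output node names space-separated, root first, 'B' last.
Answer: H F B

Derivation:
Walk down from root: H -> F -> B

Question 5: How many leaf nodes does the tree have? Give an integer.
Answer: 5

Derivation:
Leaves (nodes with no children): A, B, C, D, G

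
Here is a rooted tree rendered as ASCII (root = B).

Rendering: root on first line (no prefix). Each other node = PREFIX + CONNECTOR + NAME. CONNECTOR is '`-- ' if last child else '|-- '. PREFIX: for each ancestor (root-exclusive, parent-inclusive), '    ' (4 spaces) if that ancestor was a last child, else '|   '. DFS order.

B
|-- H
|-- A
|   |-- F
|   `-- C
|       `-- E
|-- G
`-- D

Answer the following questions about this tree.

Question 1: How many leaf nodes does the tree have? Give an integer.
Answer: 5

Derivation:
Leaves (nodes with no children): D, E, F, G, H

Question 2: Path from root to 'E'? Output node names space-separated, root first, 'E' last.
Walk down from root: B -> A -> C -> E

Answer: B A C E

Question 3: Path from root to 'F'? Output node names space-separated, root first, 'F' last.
Answer: B A F

Derivation:
Walk down from root: B -> A -> F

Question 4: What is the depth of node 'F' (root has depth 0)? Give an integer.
Path from root to F: B -> A -> F
Depth = number of edges = 2

Answer: 2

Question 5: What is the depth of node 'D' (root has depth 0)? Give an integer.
Path from root to D: B -> D
Depth = number of edges = 1

Answer: 1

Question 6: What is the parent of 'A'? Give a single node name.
Answer: B

Derivation:
Scan adjacency: A appears as child of B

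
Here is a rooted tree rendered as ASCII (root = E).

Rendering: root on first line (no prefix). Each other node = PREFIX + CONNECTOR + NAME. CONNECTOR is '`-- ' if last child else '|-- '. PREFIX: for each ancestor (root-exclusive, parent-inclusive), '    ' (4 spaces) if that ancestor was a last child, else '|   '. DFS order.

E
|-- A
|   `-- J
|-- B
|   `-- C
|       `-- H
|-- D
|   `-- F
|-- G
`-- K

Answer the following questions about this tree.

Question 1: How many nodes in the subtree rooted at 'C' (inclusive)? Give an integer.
Answer: 2

Derivation:
Subtree rooted at C contains: C, H
Count = 2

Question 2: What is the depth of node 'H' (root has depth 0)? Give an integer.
Answer: 3

Derivation:
Path from root to H: E -> B -> C -> H
Depth = number of edges = 3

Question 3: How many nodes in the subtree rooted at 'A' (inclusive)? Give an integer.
Answer: 2

Derivation:
Subtree rooted at A contains: A, J
Count = 2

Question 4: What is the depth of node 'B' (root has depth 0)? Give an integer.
Answer: 1

Derivation:
Path from root to B: E -> B
Depth = number of edges = 1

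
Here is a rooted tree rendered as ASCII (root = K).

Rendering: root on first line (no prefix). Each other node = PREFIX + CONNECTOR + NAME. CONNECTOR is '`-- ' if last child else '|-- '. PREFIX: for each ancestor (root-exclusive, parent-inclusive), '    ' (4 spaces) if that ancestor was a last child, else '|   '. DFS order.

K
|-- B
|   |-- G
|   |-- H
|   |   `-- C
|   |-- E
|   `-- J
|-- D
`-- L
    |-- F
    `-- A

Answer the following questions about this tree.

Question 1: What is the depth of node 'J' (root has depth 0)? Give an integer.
Answer: 2

Derivation:
Path from root to J: K -> B -> J
Depth = number of edges = 2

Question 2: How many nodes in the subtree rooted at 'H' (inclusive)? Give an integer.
Subtree rooted at H contains: C, H
Count = 2

Answer: 2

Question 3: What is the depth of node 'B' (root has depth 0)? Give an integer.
Answer: 1

Derivation:
Path from root to B: K -> B
Depth = number of edges = 1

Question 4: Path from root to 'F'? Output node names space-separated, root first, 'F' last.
Walk down from root: K -> L -> F

Answer: K L F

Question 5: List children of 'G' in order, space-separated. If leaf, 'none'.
Answer: none

Derivation:
Node G's children (from adjacency): (leaf)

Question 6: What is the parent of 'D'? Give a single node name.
Answer: K

Derivation:
Scan adjacency: D appears as child of K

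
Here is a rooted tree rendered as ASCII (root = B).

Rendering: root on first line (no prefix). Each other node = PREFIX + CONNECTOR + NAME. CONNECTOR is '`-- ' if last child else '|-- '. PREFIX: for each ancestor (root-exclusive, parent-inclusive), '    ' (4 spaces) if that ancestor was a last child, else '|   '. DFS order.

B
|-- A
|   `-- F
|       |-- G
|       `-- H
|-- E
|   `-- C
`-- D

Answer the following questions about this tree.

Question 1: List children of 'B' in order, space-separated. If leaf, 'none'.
Node B's children (from adjacency): A, E, D

Answer: A E D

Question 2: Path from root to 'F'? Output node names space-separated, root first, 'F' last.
Answer: B A F

Derivation:
Walk down from root: B -> A -> F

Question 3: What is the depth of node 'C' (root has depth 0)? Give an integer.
Answer: 2

Derivation:
Path from root to C: B -> E -> C
Depth = number of edges = 2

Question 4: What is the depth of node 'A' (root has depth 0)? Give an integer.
Path from root to A: B -> A
Depth = number of edges = 1

Answer: 1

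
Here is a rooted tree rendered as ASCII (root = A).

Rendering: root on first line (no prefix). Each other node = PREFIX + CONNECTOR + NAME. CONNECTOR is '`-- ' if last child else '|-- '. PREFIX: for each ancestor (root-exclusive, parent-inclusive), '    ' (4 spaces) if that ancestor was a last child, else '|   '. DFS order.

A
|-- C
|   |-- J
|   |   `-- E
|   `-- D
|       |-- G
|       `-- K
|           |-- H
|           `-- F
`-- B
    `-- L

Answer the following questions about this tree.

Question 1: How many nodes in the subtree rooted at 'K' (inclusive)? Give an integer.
Answer: 3

Derivation:
Subtree rooted at K contains: F, H, K
Count = 3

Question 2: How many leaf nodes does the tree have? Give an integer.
Answer: 5

Derivation:
Leaves (nodes with no children): E, F, G, H, L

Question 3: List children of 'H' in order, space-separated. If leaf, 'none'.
Node H's children (from adjacency): (leaf)

Answer: none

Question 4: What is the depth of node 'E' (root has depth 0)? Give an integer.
Answer: 3

Derivation:
Path from root to E: A -> C -> J -> E
Depth = number of edges = 3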